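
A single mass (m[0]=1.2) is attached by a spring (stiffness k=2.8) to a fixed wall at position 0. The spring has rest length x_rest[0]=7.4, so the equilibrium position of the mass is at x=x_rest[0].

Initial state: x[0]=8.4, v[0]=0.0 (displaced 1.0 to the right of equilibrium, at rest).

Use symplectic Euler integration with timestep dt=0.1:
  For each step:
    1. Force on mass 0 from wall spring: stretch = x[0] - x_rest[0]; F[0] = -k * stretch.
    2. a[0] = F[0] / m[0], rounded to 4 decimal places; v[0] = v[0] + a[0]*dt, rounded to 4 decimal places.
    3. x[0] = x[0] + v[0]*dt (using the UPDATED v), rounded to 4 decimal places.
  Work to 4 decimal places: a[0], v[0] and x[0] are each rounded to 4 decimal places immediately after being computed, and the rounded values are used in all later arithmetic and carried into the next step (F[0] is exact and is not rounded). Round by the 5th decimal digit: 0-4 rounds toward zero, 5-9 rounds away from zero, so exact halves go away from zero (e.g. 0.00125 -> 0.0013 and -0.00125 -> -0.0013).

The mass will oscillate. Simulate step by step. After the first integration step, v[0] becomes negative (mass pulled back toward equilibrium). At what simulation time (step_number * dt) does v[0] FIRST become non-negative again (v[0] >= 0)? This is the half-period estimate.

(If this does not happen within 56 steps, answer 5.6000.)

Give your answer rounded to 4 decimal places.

Answer: 2.1000

Derivation:
Step 0: x=[8.4000] v=[0.0000]
Step 1: x=[8.3767] v=[-0.2333]
Step 2: x=[8.3306] v=[-0.4612]
Step 3: x=[8.2628] v=[-0.6783]
Step 4: x=[8.1748] v=[-0.8796]
Step 5: x=[8.0688] v=[-1.0604]
Step 6: x=[7.9472] v=[-1.2165]
Step 7: x=[7.8128] v=[-1.3442]
Step 8: x=[7.6688] v=[-1.4405]
Step 9: x=[7.5185] v=[-1.5032]
Step 10: x=[7.3654] v=[-1.5309]
Step 11: x=[7.2131] v=[-1.5228]
Step 12: x=[7.0652] v=[-1.4792]
Step 13: x=[6.9251] v=[-1.4011]
Step 14: x=[6.7961] v=[-1.2903]
Step 15: x=[6.6812] v=[-1.1494]
Step 16: x=[6.5830] v=[-0.9817]
Step 17: x=[6.5039] v=[-0.7911]
Step 18: x=[6.4457] v=[-0.5820]
Step 19: x=[6.4098] v=[-0.3593]
Step 20: x=[6.3970] v=[-0.1283]
Step 21: x=[6.4076] v=[0.1057]
First v>=0 after going negative at step 21, time=2.1000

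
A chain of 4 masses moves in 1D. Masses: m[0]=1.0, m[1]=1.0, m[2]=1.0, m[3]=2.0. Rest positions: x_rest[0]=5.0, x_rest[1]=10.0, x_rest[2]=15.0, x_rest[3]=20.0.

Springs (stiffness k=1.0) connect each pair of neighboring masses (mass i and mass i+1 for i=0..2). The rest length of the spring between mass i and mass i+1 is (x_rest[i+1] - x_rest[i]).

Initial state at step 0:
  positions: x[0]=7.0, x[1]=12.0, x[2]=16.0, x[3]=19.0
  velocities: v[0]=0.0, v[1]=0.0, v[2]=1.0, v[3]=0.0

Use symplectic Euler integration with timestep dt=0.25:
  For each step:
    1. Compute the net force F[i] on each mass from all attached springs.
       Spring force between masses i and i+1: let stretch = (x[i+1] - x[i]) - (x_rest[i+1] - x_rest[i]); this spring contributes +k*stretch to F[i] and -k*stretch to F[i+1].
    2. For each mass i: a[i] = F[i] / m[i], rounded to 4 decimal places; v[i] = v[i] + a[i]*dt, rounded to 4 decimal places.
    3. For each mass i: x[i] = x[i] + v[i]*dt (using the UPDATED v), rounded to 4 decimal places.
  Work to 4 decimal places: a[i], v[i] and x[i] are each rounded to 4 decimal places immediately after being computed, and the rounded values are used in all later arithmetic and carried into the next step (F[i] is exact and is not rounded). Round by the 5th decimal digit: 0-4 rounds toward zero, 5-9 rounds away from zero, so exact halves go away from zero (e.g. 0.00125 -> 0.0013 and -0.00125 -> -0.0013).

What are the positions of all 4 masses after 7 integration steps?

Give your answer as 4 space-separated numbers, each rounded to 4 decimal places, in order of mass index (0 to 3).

Step 0: x=[7.0000 12.0000 16.0000 19.0000] v=[0.0000 0.0000 1.0000 0.0000]
Step 1: x=[7.0000 11.9375 16.1875 19.0625] v=[0.0000 -0.2500 0.7500 0.2500]
Step 2: x=[6.9961 11.8320 16.2891 19.1914] v=[-0.0156 -0.4219 0.4063 0.5156]
Step 3: x=[6.9820 11.7029 16.2935 19.3859] v=[-0.0566 -0.5166 0.0176 0.7778]
Step 4: x=[6.9504 11.5656 16.2043 19.6400] v=[-0.1264 -0.5492 -0.3570 1.0163]
Step 5: x=[6.8948 11.4298 16.0399 19.9430] v=[-0.2226 -0.5433 -0.6578 1.2119]
Step 6: x=[6.8101 11.2987 15.8313 20.2803] v=[-0.3389 -0.5245 -0.8346 1.3490]
Step 7: x=[6.6934 11.1703 15.6174 20.6348] v=[-0.4668 -0.5135 -0.8555 1.4179]

Answer: 6.6934 11.1703 15.6174 20.6348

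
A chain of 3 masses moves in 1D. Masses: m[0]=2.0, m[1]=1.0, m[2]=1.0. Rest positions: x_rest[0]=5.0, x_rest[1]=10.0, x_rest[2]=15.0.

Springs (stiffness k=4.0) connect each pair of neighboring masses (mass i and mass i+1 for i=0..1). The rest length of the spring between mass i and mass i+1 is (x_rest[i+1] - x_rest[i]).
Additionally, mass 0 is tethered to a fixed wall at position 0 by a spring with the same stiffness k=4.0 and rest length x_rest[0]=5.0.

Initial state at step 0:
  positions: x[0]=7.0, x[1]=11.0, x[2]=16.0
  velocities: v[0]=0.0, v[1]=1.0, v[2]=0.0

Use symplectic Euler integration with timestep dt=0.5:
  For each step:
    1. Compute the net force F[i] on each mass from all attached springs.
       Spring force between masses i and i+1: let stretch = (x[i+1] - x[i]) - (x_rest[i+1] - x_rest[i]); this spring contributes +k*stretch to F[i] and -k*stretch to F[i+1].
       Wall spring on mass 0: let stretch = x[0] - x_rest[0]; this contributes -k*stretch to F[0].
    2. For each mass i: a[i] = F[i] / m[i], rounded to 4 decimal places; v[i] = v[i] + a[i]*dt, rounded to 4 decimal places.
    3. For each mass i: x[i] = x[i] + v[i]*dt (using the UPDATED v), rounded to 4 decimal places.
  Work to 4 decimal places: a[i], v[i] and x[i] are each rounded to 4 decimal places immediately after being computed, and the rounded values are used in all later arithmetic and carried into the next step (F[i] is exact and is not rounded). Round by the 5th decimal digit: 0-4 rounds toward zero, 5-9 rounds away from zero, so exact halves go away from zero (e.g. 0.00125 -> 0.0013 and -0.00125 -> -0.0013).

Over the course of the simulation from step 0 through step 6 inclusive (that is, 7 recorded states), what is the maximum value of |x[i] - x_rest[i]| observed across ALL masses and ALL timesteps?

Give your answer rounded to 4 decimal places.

Step 0: x=[7.0000 11.0000 16.0000] v=[0.0000 1.0000 0.0000]
Step 1: x=[5.5000 12.5000 16.0000] v=[-3.0000 3.0000 0.0000]
Step 2: x=[4.7500 10.5000 17.5000] v=[-1.5000 -4.0000 3.0000]
Step 3: x=[4.5000 9.7500 17.0000] v=[-0.5000 -1.5000 -1.0000]
Step 4: x=[4.6250 11.0000 14.2500] v=[0.2500 2.5000 -5.5000]
Step 5: x=[5.6250 9.1250 13.2500] v=[2.0000 -3.7500 -2.0000]
Step 6: x=[5.5625 7.8750 13.1250] v=[-0.1250 -2.5000 -0.2500]
Max displacement = 2.5000

Answer: 2.5000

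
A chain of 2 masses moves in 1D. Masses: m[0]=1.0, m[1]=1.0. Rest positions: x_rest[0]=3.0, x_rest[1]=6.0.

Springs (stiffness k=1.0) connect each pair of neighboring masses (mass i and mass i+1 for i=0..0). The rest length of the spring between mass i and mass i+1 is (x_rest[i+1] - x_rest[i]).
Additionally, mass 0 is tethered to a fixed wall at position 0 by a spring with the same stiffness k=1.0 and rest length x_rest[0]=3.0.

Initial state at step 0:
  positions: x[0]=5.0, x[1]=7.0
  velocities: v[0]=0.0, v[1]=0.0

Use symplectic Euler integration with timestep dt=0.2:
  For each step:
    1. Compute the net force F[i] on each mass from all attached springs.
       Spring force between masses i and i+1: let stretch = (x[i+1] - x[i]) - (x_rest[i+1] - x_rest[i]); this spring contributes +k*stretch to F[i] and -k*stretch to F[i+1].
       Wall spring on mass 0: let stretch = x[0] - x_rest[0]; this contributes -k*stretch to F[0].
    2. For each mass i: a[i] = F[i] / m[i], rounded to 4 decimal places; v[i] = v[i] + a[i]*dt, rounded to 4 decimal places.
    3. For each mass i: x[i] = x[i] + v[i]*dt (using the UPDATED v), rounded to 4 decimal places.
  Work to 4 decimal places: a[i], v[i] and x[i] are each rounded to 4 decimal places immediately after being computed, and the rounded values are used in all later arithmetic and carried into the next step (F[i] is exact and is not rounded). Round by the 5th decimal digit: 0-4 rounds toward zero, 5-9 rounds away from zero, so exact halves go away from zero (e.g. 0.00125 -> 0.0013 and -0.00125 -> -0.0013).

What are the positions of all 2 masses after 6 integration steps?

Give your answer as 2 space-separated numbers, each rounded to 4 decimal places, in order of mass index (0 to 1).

Step 0: x=[5.0000 7.0000] v=[0.0000 0.0000]
Step 1: x=[4.8800 7.0400] v=[-0.6000 0.2000]
Step 2: x=[4.6512 7.1136] v=[-1.1440 0.3680]
Step 3: x=[4.3348 7.2087] v=[-1.5818 0.4755]
Step 4: x=[3.9600 7.3088] v=[-1.8740 0.5007]
Step 5: x=[3.5608 7.3950] v=[-1.9962 0.4309]
Step 6: x=[3.1725 7.4478] v=[-1.9415 0.2641]

Answer: 3.1725 7.4478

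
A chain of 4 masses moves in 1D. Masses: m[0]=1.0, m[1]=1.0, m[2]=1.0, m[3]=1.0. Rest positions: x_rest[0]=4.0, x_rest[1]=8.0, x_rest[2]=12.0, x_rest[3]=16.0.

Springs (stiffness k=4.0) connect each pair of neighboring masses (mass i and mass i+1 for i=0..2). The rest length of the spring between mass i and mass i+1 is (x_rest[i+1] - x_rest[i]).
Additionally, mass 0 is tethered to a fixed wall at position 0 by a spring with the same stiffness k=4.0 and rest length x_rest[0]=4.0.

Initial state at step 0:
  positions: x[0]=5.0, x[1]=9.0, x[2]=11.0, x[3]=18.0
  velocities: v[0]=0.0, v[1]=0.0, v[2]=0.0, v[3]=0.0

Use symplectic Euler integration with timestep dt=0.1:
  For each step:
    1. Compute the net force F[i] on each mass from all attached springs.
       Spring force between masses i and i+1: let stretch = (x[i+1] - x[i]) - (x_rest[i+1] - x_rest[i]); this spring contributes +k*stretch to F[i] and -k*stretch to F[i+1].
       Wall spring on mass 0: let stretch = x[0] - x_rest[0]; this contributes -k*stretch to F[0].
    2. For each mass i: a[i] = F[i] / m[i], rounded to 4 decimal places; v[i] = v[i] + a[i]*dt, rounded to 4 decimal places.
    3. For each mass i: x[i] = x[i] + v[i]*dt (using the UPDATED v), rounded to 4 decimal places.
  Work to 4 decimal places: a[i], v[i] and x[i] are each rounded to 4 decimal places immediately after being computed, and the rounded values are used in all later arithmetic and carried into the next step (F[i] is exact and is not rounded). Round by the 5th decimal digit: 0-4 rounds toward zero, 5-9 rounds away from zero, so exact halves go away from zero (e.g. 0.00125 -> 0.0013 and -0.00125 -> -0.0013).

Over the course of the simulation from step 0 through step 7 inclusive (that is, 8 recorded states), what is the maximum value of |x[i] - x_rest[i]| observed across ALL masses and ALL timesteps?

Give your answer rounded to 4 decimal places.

Answer: 2.1357

Derivation:
Step 0: x=[5.0000 9.0000 11.0000 18.0000] v=[0.0000 0.0000 0.0000 0.0000]
Step 1: x=[4.9600 8.9200 11.2000 17.8800] v=[-0.4000 -0.8000 2.0000 -1.2000]
Step 2: x=[4.8800 8.7728 11.5760 17.6528] v=[-0.8000 -1.4720 3.7600 -2.2720]
Step 3: x=[4.7605 8.5820 12.0829 17.3425] v=[-1.1949 -1.9078 5.0694 -3.1027]
Step 4: x=[4.6035 8.3784 12.6602 16.9819] v=[-1.5705 -2.0360 5.7729 -3.6065]
Step 5: x=[4.4133 8.1951 13.2391 16.6084] v=[-1.9019 -1.8332 5.7889 -3.7352]
Step 6: x=[4.1979 8.0623 13.7510 16.2601] v=[-2.1545 -1.3283 5.1190 -3.4829]
Step 7: x=[3.9691 8.0024 14.1357 15.9715] v=[-2.2879 -0.5986 3.8472 -2.8865]
Max displacement = 2.1357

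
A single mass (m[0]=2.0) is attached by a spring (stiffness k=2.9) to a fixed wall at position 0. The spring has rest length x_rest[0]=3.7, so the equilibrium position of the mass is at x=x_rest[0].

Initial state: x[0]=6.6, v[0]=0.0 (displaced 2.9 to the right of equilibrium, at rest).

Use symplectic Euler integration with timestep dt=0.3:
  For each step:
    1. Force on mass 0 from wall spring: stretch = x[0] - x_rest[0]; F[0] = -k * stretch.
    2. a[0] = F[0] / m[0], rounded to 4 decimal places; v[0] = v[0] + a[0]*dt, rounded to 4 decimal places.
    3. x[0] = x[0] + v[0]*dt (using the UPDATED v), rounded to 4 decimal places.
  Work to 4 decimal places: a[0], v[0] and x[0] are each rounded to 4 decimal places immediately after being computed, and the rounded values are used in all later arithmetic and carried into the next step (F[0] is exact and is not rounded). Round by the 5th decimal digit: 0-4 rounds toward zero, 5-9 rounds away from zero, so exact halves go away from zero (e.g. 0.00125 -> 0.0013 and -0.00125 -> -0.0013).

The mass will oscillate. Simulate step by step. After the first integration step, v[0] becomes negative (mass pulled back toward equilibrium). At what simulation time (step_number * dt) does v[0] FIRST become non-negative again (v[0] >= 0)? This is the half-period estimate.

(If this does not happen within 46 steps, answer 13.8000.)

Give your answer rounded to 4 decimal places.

Step 0: x=[6.6000] v=[0.0000]
Step 1: x=[6.2216] v=[-1.2615]
Step 2: x=[5.5141] v=[-2.3584]
Step 3: x=[4.5699] v=[-3.1475]
Step 4: x=[3.5121] v=[-3.5259]
Step 5: x=[2.4788] v=[-3.4442]
Step 6: x=[1.6049] v=[-2.9130]
Step 7: x=[1.0044] v=[-2.0016]
Step 8: x=[0.7557] v=[-0.8290]
Step 9: x=[0.8912] v=[0.4518]
First v>=0 after going negative at step 9, time=2.7000

Answer: 2.7000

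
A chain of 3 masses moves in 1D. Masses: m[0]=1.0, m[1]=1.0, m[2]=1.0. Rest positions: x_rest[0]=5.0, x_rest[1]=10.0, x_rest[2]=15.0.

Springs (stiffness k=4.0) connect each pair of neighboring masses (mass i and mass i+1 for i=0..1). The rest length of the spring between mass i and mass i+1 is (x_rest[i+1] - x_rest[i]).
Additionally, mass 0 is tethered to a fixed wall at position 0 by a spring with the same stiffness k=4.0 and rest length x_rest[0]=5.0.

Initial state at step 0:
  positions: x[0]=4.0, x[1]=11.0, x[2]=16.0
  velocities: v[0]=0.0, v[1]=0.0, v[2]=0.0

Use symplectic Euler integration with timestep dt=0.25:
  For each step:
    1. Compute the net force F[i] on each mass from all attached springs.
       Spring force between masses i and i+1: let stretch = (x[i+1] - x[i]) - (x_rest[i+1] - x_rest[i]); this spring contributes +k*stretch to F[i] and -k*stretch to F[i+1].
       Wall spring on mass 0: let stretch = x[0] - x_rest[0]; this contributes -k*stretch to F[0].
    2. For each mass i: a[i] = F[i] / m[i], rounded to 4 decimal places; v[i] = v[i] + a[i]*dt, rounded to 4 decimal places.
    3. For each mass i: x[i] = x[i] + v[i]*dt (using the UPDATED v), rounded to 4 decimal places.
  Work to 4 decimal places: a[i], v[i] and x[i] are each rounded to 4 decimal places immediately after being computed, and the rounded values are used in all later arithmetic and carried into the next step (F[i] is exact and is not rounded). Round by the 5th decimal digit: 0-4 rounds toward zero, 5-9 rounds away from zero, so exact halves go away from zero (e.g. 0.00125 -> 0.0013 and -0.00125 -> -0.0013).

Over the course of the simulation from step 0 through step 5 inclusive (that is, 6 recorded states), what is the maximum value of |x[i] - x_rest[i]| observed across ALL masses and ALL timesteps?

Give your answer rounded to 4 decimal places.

Answer: 1.3594

Derivation:
Step 0: x=[4.0000 11.0000 16.0000] v=[0.0000 0.0000 0.0000]
Step 1: x=[4.7500 10.5000 16.0000] v=[3.0000 -2.0000 0.0000]
Step 2: x=[5.7500 9.9375 15.8750] v=[4.0000 -2.2500 -0.5000]
Step 3: x=[6.3594 9.8125 15.5156] v=[2.4375 -0.5000 -1.4375]
Step 4: x=[6.2422 10.2500 14.9805] v=[-0.4688 1.7500 -2.1406]
Step 5: x=[5.5664 10.8682 14.5127] v=[-2.7032 2.4727 -1.8711]
Max displacement = 1.3594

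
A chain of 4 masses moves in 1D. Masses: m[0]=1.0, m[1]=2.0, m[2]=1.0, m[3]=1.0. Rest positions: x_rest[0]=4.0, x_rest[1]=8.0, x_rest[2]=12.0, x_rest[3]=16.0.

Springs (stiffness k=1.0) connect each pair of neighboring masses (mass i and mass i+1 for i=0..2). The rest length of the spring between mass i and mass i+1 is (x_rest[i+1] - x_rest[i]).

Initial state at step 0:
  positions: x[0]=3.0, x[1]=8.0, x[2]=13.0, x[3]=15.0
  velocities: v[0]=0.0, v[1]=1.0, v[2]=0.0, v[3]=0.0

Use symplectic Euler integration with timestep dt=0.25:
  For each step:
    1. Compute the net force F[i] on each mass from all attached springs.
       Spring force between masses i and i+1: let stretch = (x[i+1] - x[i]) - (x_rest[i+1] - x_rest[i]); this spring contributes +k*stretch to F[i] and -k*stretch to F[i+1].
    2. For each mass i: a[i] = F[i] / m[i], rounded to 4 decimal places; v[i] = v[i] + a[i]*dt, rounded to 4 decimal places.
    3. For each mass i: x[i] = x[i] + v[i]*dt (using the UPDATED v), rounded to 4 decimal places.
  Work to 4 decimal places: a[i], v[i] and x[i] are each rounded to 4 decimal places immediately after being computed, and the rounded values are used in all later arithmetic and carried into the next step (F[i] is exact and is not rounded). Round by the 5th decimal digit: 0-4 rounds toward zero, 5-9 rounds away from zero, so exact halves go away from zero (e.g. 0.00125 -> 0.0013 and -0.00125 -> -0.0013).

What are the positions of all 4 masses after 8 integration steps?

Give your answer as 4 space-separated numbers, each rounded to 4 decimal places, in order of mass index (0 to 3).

Step 0: x=[3.0000 8.0000 13.0000 15.0000] v=[0.0000 1.0000 0.0000 0.0000]
Step 1: x=[3.0625 8.2500 12.8125 15.1250] v=[0.2500 1.0000 -0.7500 0.5000]
Step 2: x=[3.1992 8.4805 12.4844 15.3555] v=[0.5469 0.9219 -1.3125 0.9219]
Step 3: x=[3.4160 8.6711 12.0855 15.6565] v=[0.8672 0.7622 -1.5957 1.2041]
Step 4: x=[3.7113 8.8041 11.6964 15.9844] v=[1.1810 0.5321 -1.5566 1.3114]
Step 5: x=[4.0749 8.8684 11.3945 16.2943] v=[1.4542 0.2570 -1.2077 1.2394]
Step 6: x=[4.4881 8.8618 11.2409 16.5479] v=[1.6526 -0.0264 -0.6143 1.0145]
Step 7: x=[4.9246 8.7929 11.2703 16.7199] v=[1.7460 -0.2757 0.1177 0.6878]
Step 8: x=[5.3529 8.6805 11.4855 16.8013] v=[1.7131 -0.4496 0.8608 0.3254]

Answer: 5.3529 8.6805 11.4855 16.8013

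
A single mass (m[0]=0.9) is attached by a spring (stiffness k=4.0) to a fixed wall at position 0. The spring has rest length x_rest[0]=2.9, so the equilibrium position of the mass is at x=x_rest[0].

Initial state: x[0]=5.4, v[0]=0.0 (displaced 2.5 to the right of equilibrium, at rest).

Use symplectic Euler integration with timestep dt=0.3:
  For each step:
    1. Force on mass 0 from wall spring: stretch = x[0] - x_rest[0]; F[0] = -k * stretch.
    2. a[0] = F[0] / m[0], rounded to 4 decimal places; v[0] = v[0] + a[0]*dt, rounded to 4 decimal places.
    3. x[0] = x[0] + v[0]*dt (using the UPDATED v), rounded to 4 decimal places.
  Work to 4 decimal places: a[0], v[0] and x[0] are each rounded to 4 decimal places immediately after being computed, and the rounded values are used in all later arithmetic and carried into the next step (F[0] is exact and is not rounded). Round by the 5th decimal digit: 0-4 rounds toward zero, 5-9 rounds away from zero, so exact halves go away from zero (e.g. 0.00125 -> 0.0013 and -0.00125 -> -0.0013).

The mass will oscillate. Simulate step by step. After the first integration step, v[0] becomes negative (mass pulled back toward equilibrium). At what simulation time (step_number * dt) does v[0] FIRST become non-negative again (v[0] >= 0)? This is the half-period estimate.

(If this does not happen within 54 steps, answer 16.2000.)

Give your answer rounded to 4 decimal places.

Step 0: x=[5.4000] v=[0.0000]
Step 1: x=[4.4000] v=[-3.3333]
Step 2: x=[2.8000] v=[-5.3333]
Step 3: x=[1.2400] v=[-5.2000]
Step 4: x=[0.3440] v=[-2.9867]
Step 5: x=[0.4704] v=[0.4213]
First v>=0 after going negative at step 5, time=1.5000

Answer: 1.5000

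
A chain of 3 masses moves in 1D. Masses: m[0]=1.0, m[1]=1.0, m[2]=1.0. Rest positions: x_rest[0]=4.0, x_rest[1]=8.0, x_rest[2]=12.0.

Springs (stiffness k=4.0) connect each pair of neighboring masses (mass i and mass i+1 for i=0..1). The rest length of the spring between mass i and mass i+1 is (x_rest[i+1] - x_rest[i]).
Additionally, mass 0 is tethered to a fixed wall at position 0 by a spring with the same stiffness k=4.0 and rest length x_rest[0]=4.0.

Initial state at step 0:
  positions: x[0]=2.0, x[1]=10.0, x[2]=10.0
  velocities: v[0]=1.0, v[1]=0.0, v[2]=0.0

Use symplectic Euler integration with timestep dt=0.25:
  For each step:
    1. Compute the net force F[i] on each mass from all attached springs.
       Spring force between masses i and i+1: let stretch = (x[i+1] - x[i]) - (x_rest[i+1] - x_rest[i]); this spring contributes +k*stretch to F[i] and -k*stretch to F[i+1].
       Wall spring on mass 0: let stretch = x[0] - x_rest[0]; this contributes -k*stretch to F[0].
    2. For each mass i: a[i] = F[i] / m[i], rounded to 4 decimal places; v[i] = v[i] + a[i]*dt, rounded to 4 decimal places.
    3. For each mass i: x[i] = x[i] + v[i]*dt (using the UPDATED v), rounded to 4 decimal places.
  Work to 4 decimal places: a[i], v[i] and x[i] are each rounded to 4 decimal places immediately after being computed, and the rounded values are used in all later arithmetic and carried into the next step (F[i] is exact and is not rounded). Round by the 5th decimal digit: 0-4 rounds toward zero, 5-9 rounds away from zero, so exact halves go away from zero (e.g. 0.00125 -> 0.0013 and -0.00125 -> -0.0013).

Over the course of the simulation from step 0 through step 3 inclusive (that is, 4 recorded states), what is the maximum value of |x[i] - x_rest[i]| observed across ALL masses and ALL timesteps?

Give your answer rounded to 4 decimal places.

Step 0: x=[2.0000 10.0000 10.0000] v=[1.0000 0.0000 0.0000]
Step 1: x=[3.7500 8.0000 11.0000] v=[7.0000 -8.0000 4.0000]
Step 2: x=[5.6250 5.6875 12.2500] v=[7.5000 -9.2500 5.0000]
Step 3: x=[6.1094 5.0000 12.8594] v=[1.9375 -2.7500 2.4375]
Max displacement = 3.0000

Answer: 3.0000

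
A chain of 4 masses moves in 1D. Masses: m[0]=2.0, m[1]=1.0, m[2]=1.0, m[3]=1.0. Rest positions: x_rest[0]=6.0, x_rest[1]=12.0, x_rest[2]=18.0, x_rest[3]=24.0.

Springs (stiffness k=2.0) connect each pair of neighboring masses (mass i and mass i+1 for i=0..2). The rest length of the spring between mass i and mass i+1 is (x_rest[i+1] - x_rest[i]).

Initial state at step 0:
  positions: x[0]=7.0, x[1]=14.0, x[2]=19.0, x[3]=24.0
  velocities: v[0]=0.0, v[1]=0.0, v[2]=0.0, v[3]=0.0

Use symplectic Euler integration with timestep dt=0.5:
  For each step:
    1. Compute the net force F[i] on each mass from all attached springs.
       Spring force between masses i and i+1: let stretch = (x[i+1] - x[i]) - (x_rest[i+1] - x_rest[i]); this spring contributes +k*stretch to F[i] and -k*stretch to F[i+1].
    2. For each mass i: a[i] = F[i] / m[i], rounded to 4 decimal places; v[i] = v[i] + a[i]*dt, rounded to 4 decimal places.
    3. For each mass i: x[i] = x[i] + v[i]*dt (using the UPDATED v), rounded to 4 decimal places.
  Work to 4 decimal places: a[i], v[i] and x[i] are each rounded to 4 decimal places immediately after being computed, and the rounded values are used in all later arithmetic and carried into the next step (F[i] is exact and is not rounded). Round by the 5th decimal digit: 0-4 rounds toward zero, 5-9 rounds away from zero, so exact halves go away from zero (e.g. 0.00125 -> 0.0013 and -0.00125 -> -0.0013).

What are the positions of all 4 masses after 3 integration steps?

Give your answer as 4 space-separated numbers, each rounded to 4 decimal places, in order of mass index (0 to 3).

Step 0: x=[7.0000 14.0000 19.0000 24.0000] v=[0.0000 0.0000 0.0000 0.0000]
Step 1: x=[7.2500 13.0000 19.0000 24.5000] v=[0.5000 -2.0000 0.0000 1.0000]
Step 2: x=[7.4375 12.1250 18.7500 25.2500] v=[0.3750 -1.7500 -0.5000 1.5000]
Step 3: x=[7.2969 12.2188 18.4375 25.7500] v=[-0.2813 0.1875 -0.6250 1.0000]

Answer: 7.2969 12.2188 18.4375 25.7500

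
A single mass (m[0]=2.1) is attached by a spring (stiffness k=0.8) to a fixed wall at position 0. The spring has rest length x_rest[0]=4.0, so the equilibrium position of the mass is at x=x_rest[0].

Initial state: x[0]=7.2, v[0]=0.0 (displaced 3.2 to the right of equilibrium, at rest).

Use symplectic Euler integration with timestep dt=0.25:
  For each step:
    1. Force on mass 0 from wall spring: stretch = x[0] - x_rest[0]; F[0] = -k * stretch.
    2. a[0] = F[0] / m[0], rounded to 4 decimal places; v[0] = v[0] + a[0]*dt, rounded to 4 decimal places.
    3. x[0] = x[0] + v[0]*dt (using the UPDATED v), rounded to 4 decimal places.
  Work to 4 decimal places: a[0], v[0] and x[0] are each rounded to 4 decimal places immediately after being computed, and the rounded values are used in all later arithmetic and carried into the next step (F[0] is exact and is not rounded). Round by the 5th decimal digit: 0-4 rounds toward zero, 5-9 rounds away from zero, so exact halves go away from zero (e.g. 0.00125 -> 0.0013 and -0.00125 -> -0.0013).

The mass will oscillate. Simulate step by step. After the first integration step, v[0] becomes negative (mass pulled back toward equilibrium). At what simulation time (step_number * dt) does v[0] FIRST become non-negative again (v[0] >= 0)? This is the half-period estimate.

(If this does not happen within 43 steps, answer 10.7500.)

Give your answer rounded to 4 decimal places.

Step 0: x=[7.2000] v=[0.0000]
Step 1: x=[7.1238] v=[-0.3048]
Step 2: x=[6.9732] v=[-0.6023]
Step 3: x=[6.7518] v=[-0.8855]
Step 4: x=[6.4649] v=[-1.1476]
Step 5: x=[6.1193] v=[-1.3824]
Step 6: x=[5.7232] v=[-1.5843]
Step 7: x=[5.2861] v=[-1.7484]
Step 8: x=[4.8184] v=[-1.8709]
Step 9: x=[4.3312] v=[-1.9489]
Step 10: x=[3.8361] v=[-1.9805]
Step 11: x=[3.3449] v=[-1.9649]
Step 12: x=[2.8693] v=[-1.9025]
Step 13: x=[2.4206] v=[-1.7948]
Step 14: x=[2.0095] v=[-1.6444]
Step 15: x=[1.6458] v=[-1.4548]
Step 16: x=[1.3382] v=[-1.2306]
Step 17: x=[1.0939] v=[-0.9771]
Step 18: x=[0.9188] v=[-0.7003]
Step 19: x=[0.8171] v=[-0.4069]
Step 20: x=[0.7912] v=[-0.1038]
Step 21: x=[0.8417] v=[0.2018]
First v>=0 after going negative at step 21, time=5.2500

Answer: 5.2500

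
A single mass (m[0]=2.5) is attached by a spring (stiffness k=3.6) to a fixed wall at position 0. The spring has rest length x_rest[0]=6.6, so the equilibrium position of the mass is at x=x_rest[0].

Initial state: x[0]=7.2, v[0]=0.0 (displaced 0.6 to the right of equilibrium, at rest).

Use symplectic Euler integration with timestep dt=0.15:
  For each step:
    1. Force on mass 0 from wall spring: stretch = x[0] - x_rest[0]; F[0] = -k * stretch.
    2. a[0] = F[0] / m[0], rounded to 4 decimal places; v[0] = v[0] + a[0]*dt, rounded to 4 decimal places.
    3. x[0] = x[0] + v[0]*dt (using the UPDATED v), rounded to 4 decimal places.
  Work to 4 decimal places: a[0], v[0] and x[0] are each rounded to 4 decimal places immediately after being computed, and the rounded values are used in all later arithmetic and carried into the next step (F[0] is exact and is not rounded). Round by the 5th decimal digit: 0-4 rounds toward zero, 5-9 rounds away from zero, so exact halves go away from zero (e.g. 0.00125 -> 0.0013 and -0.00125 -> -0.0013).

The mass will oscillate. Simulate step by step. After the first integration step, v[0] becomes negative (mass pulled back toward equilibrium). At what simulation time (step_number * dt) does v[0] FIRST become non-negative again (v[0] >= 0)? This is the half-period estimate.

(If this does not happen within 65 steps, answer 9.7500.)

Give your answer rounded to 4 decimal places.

Answer: 2.7000

Derivation:
Step 0: x=[7.2000] v=[0.0000]
Step 1: x=[7.1806] v=[-0.1296]
Step 2: x=[7.1424] v=[-0.2550]
Step 3: x=[7.0866] v=[-0.3722]
Step 4: x=[7.0150] v=[-0.4773]
Step 5: x=[6.9300] v=[-0.5669]
Step 6: x=[6.8343] v=[-0.6382]
Step 7: x=[6.7310] v=[-0.6888]
Step 8: x=[6.6234] v=[-0.7171]
Step 9: x=[6.5151] v=[-0.7222]
Step 10: x=[6.4095] v=[-0.7039]
Step 11: x=[6.3101] v=[-0.6628]
Step 12: x=[6.2201] v=[-0.6002]
Step 13: x=[6.1424] v=[-0.5181]
Step 14: x=[6.0795] v=[-0.4193]
Step 15: x=[6.0335] v=[-0.3069]
Step 16: x=[6.0058] v=[-0.1845]
Step 17: x=[5.9974] v=[-0.0562]
Step 18: x=[6.0085] v=[0.0740]
First v>=0 after going negative at step 18, time=2.7000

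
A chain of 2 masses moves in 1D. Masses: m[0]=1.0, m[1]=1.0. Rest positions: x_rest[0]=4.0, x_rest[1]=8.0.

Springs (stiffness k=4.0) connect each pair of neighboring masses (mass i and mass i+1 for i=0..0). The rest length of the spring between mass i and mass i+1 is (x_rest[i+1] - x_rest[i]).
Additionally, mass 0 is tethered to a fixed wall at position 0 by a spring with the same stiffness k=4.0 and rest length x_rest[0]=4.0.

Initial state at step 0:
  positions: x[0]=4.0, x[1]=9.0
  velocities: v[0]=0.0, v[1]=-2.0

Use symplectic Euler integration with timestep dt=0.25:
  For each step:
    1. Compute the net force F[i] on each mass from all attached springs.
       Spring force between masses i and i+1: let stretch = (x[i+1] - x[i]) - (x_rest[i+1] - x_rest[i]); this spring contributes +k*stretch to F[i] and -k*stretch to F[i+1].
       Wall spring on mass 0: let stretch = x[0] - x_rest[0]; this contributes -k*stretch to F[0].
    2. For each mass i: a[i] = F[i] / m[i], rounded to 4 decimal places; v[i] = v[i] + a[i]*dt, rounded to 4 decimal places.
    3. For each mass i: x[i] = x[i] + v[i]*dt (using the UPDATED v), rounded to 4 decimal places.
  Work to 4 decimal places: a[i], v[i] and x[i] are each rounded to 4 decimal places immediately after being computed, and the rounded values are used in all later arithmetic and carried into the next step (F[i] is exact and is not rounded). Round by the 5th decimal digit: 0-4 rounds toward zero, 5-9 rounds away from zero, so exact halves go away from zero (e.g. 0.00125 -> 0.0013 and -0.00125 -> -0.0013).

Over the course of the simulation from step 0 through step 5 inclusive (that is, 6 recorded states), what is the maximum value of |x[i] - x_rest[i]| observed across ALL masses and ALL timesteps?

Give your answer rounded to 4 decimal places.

Step 0: x=[4.0000 9.0000] v=[0.0000 -2.0000]
Step 1: x=[4.2500 8.2500] v=[1.0000 -3.0000]
Step 2: x=[4.4375 7.5000] v=[0.7500 -3.0000]
Step 3: x=[4.2813 6.9844] v=[-0.6250 -2.0625]
Step 4: x=[3.7305 6.7930] v=[-2.2032 -0.7656]
Step 5: x=[3.0127 6.8360] v=[-2.8712 0.1719]
Max displacement = 1.2070

Answer: 1.2070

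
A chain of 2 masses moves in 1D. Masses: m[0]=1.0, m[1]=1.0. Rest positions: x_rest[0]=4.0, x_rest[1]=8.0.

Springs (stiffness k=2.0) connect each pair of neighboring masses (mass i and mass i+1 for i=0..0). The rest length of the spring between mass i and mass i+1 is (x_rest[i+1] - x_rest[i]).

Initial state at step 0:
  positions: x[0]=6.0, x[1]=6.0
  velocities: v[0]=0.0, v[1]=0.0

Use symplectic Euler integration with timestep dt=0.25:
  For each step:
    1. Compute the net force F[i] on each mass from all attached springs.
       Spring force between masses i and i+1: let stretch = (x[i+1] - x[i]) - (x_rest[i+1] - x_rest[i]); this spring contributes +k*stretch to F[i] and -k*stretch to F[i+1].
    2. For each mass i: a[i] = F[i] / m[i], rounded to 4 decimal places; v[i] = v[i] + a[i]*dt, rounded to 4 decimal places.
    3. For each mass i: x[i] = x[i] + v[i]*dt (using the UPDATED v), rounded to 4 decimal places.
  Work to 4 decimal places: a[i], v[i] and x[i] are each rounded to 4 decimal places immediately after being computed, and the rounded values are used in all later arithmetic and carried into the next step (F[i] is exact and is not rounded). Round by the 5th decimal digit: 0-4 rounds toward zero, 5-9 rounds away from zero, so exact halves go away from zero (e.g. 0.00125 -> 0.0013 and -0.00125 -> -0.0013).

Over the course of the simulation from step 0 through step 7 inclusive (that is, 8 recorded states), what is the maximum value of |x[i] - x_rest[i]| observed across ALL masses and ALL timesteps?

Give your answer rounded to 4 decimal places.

Answer: 2.0445

Derivation:
Step 0: x=[6.0000 6.0000] v=[0.0000 0.0000]
Step 1: x=[5.5000 6.5000] v=[-2.0000 2.0000]
Step 2: x=[4.6250 7.3750] v=[-3.5000 3.5000]
Step 3: x=[3.5938 8.4063] v=[-4.1250 4.1250]
Step 4: x=[2.6641 9.3360] v=[-3.7188 3.7188]
Step 5: x=[2.0684 9.9317] v=[-2.3829 2.3829]
Step 6: x=[1.9556 10.0445] v=[-0.4513 0.4513]
Step 7: x=[2.3539 9.6462] v=[1.5932 -1.5932]
Max displacement = 2.0445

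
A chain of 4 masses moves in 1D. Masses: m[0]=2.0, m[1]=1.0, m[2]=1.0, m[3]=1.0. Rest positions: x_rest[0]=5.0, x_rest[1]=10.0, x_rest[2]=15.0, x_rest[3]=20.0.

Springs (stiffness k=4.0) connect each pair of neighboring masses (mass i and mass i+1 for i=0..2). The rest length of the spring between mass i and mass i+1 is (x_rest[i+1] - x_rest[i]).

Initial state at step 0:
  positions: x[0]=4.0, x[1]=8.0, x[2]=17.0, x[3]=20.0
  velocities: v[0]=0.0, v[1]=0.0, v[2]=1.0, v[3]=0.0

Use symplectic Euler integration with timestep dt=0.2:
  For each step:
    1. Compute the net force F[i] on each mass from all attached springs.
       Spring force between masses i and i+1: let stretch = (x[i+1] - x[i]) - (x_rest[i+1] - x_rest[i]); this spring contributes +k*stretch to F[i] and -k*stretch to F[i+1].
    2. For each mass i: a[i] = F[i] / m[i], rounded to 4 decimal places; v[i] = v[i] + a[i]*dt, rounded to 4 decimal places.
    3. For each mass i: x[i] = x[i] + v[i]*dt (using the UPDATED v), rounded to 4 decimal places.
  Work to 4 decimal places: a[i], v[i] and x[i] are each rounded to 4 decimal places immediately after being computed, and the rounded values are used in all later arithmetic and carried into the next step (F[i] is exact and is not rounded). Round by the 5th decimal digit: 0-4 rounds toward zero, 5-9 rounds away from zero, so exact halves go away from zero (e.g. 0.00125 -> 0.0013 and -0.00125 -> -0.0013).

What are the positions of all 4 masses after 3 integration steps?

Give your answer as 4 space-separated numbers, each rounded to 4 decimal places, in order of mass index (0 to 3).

Step 0: x=[4.0000 8.0000 17.0000 20.0000] v=[0.0000 0.0000 1.0000 0.0000]
Step 1: x=[3.9200 8.8000 16.2400 20.3200] v=[-0.4000 4.0000 -3.8000 1.6000]
Step 2: x=[3.8304 10.0096 14.9424 20.7872] v=[-0.4480 6.0480 -6.4880 2.3360]
Step 3: x=[3.8351 11.0198 13.7907 21.1192] v=[0.0237 5.0509 -5.7584 1.6602]

Answer: 3.8351 11.0198 13.7907 21.1192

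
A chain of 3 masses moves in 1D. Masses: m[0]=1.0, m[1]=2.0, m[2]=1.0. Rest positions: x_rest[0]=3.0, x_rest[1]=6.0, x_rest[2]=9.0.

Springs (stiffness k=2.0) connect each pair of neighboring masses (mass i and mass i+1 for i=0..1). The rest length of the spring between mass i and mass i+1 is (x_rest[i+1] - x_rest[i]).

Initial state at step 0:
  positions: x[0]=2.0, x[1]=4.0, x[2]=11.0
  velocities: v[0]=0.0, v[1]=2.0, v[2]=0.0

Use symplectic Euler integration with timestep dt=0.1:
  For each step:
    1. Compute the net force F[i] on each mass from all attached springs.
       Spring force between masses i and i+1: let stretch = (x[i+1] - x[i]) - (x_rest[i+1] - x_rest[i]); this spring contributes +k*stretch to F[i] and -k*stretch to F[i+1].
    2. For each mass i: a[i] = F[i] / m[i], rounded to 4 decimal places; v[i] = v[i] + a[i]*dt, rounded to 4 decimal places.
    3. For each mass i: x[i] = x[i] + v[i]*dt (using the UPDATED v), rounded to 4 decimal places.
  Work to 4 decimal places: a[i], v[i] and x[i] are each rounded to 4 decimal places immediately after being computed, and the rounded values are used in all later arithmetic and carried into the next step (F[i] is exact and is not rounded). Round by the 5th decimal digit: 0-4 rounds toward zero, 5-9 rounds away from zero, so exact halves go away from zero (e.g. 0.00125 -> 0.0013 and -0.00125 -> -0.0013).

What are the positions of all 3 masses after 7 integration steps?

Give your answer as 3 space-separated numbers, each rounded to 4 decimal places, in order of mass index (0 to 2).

Step 0: x=[2.0000 4.0000 11.0000] v=[0.0000 2.0000 0.0000]
Step 1: x=[1.9800 4.2500 10.9200] v=[-0.2000 2.5000 -0.8000]
Step 2: x=[1.9454 4.5440 10.7666] v=[-0.3460 2.9400 -1.5340]
Step 3: x=[1.9028 4.8742 10.5488] v=[-0.4263 3.3024 -2.1785]
Step 4: x=[1.8596 5.2315 10.2775] v=[-0.4320 3.5727 -2.7134]
Step 5: x=[1.8238 5.6055 9.9652] v=[-0.3576 3.7401 -3.1226]
Step 6: x=[1.8037 5.9853 9.6258] v=[-0.2013 3.7979 -3.3945]
Step 7: x=[1.8072 6.3597 9.2735] v=[0.0350 3.7438 -3.5226]

Answer: 1.8072 6.3597 9.2735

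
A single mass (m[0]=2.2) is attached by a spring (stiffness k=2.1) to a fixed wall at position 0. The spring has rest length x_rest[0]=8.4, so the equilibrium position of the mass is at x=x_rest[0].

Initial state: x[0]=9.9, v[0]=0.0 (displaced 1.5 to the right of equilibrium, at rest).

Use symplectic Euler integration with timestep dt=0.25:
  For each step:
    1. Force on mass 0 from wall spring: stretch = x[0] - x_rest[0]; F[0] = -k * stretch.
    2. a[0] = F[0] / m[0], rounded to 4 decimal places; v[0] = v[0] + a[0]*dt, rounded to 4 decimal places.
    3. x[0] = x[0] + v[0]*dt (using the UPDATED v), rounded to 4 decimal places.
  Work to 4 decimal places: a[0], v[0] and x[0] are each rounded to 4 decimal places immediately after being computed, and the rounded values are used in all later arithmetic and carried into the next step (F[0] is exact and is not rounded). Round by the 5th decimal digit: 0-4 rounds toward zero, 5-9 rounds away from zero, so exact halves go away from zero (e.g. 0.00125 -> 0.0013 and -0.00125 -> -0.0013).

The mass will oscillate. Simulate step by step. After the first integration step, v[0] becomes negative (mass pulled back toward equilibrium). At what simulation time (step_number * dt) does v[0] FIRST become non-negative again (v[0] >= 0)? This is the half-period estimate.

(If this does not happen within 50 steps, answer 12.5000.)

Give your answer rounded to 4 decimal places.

Answer: 3.2500

Derivation:
Step 0: x=[9.9000] v=[0.0000]
Step 1: x=[9.8105] v=[-0.3580]
Step 2: x=[9.6369] v=[-0.6946]
Step 3: x=[9.3895] v=[-0.9898]
Step 4: x=[9.0830] v=[-1.2259]
Step 5: x=[8.7358] v=[-1.3889]
Step 6: x=[8.3686] v=[-1.4690]
Step 7: x=[8.0032] v=[-1.4615]
Step 8: x=[7.6615] v=[-1.3668]
Step 9: x=[7.3639] v=[-1.1906]
Step 10: x=[7.1281] v=[-0.9434]
Step 11: x=[6.9681] v=[-0.6399]
Step 12: x=[6.8936] v=[-0.2982]
Step 13: x=[6.9089] v=[0.0613]
First v>=0 after going negative at step 13, time=3.2500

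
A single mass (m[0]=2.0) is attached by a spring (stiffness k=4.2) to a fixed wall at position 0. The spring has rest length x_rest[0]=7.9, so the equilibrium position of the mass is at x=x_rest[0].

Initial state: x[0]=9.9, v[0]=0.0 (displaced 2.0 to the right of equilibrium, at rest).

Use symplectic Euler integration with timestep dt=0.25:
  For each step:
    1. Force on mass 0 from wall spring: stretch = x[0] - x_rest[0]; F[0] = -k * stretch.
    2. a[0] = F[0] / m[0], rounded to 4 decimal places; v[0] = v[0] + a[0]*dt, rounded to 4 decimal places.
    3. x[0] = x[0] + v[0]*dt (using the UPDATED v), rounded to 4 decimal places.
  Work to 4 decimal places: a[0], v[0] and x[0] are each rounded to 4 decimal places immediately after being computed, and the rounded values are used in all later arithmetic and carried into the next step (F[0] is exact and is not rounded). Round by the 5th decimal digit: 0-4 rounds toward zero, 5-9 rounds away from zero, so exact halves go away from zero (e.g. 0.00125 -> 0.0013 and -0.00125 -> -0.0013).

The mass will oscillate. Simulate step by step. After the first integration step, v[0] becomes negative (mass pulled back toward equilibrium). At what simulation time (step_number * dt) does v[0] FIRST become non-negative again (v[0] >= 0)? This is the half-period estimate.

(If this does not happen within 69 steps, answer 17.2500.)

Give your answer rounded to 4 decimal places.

Answer: 2.2500

Derivation:
Step 0: x=[9.9000] v=[0.0000]
Step 1: x=[9.6375] v=[-1.0500]
Step 2: x=[9.1470] v=[-1.9622]
Step 3: x=[8.4928] v=[-2.6169]
Step 4: x=[7.7608] v=[-2.9281]
Step 5: x=[7.0471] v=[-2.8550]
Step 6: x=[6.4453] v=[-2.4072]
Step 7: x=[6.0344] v=[-1.6435]
Step 8: x=[5.8684] v=[-0.6641]
Step 9: x=[5.9690] v=[0.4025]
First v>=0 after going negative at step 9, time=2.2500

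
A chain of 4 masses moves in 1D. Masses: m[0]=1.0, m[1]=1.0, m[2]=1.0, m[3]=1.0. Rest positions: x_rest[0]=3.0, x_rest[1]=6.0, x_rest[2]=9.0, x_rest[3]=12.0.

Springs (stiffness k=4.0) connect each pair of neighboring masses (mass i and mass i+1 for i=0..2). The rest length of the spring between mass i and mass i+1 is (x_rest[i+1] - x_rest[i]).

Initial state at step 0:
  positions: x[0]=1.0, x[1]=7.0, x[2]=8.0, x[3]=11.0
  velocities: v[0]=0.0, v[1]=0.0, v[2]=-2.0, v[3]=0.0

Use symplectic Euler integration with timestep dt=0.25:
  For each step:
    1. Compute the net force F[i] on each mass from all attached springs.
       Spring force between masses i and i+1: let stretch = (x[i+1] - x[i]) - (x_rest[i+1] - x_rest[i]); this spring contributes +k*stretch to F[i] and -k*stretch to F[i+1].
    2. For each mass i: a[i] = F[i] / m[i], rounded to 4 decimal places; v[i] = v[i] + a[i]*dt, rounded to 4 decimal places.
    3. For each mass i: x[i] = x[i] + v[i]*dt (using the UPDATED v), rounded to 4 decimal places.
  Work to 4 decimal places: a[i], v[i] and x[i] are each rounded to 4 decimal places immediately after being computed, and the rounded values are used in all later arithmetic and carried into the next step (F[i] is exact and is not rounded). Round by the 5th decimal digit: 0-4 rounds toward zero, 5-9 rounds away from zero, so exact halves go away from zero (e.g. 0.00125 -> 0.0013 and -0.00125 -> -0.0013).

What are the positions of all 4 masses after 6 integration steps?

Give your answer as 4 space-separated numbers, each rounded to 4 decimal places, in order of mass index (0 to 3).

Step 0: x=[1.0000 7.0000 8.0000 11.0000] v=[0.0000 0.0000 -2.0000 0.0000]
Step 1: x=[1.7500 5.7500 8.0000 11.0000] v=[3.0000 -5.0000 0.0000 0.0000]
Step 2: x=[2.7500 4.0625 8.1875 11.0000] v=[4.0000 -6.7500 0.7500 0.0000]
Step 3: x=[3.3281 3.0781 8.0469 11.0469] v=[2.3125 -3.9375 -0.5625 0.1875]
Step 4: x=[3.0937 3.3984 7.4141 11.0938] v=[-0.9375 1.2813 -2.5313 0.1875]
Step 5: x=[2.1855 4.6465 6.6973 10.9708] v=[-3.6328 4.9923 -2.8673 -0.4922]
Step 6: x=[1.1426 5.7920 6.5362 10.5294] v=[-4.1718 4.5821 -0.6446 -1.7657]

Answer: 1.1426 5.7920 6.5362 10.5294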